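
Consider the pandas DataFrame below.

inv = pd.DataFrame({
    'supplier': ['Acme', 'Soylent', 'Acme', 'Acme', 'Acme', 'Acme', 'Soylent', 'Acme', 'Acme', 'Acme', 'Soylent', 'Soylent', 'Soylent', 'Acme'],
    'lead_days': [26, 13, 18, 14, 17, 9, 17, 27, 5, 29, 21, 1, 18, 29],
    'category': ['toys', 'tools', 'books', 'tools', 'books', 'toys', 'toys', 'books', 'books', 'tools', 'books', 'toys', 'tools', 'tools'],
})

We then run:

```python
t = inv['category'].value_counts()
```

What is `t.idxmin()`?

toys

value_counts of category:
category
tools    5
books    5
toys     4
Name: count, dtype: int64
Finally, label with the smallest value = toys.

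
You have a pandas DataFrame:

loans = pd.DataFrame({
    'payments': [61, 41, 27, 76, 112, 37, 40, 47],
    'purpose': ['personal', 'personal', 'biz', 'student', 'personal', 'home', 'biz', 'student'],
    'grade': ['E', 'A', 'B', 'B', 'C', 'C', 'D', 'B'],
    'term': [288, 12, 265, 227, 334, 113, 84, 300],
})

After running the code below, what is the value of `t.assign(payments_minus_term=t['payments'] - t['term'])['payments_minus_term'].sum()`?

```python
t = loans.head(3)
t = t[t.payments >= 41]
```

-198

take first 3 rows:
   payments   purpose grade  term
0        61  personal     E   288
1        41  personal     A    12
2        27       biz     B   265
filter rows where payments >= 41:
   payments   purpose grade  term
0        61  personal     E   288
1        41  personal     A    12
add column payments_minus_term = t['payments'] - t['term']:
   payments   purpose grade  term  payments_minus_term
0        61  personal     E   288                 -227
1        41  personal     A    12                   29
The sum of column 'payments_minus_term' is -198.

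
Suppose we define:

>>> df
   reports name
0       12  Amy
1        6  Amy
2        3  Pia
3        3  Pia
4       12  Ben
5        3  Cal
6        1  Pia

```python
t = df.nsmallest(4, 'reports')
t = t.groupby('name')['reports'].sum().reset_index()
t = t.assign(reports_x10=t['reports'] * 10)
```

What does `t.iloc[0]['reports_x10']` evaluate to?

take 4 rows with smallest reports:
   reports name
6        1  Pia
2        3  Pia
3        3  Pia
5        3  Cal
group by name, sum of reports:
name
Cal    3
Pia    7
Name: reports, dtype: int64
reset_index():
  name  reports
0  Cal        3
1  Pia        7
add column reports_x10 = t['reports'] * 10:
  name  reports  reports_x10
0  Cal        3           30
1  Pia        7           70
So iloc[0]['reports_x10'] = 30.

30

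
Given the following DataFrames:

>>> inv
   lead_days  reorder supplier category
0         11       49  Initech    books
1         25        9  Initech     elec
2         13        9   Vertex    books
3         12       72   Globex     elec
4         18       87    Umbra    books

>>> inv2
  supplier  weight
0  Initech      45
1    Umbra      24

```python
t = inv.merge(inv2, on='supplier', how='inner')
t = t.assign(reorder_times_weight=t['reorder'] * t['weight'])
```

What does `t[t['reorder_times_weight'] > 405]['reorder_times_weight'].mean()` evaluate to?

2146.5

merge on 'supplier' (how='inner') → 3 rows:
   lead_days  reorder supplier category  weight
0         11       49  Initech    books      45
1         25        9  Initech     elec      45
2         18       87    Umbra    books      24
add column reorder_times_weight = t['reorder'] * t['weight']:
   lead_days  reorder supplier category  weight  reorder_times_weight
0         11       49  Initech    books      45                  2205
1         25        9  Initech     elec      45                   405
2         18       87    Umbra    books      24                  2088
filter rows where reorder_times_weight > 405:
   lead_days  reorder supplier category  weight  reorder_times_weight
0         11       49  Initech    books      45                  2205
2         18       87    Umbra    books      24                  2088
So mean() = 2146.5.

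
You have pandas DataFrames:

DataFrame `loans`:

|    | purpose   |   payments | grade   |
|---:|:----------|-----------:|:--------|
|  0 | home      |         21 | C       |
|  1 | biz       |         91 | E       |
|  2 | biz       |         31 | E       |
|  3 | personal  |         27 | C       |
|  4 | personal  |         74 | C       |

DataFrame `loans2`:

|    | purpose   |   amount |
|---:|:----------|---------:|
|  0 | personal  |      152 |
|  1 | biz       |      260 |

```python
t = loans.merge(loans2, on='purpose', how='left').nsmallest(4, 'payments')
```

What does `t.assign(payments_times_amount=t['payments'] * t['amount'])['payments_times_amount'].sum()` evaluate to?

merge on 'purpose' (how='left') → 5 rows:
    purpose  payments grade  amount
0      home        21     C     NaN
1       biz        91     E   260.0
2       biz        31     E   260.0
3  personal        27     C   152.0
4  personal        74     C   152.0
take 4 rows with smallest payments:
    purpose  payments grade  amount
0      home        21     C     NaN
3  personal        27     C   152.0
2       biz        31     E   260.0
4  personal        74     C   152.0
add column payments_times_amount = t['payments'] * t['amount']:
    purpose  payments grade  amount  payments_times_amount
0      home        21     C     NaN                    NaN
3  personal        27     C   152.0                 4104.0
2       biz        31     E   260.0                 8060.0
4  personal        74     C   152.0                11248.0
Then the sum of column 'payments_times_amount': 23412.0

23412.0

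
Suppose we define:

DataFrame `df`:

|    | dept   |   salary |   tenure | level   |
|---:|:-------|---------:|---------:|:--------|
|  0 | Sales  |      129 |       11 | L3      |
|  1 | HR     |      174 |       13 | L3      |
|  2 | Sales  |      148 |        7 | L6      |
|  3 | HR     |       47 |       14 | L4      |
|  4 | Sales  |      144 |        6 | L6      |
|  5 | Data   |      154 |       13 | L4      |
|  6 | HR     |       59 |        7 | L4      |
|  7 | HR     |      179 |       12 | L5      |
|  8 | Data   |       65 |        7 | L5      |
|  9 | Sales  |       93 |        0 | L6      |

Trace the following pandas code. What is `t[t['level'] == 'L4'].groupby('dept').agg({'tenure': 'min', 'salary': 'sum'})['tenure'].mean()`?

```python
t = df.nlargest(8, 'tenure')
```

10.0

take 8 rows with largest tenure:
    dept  salary  tenure level
3     HR      47      14    L4
1     HR     174      13    L3
5   Data     154      13    L4
7     HR     179      12    L5
0  Sales     129      11    L3
2  Sales     148       7    L6
6     HR      59       7    L4
8   Data      65       7    L5
filter rows where level == 'L4':
   dept  salary  tenure level
3    HR      47      14    L4
5  Data     154      13    L4
6    HR      59       7    L4
group by dept: min(tenure), sum(salary):
      tenure  salary
dept                
Data      13     154
HR         7     106
So mean() = 10.0.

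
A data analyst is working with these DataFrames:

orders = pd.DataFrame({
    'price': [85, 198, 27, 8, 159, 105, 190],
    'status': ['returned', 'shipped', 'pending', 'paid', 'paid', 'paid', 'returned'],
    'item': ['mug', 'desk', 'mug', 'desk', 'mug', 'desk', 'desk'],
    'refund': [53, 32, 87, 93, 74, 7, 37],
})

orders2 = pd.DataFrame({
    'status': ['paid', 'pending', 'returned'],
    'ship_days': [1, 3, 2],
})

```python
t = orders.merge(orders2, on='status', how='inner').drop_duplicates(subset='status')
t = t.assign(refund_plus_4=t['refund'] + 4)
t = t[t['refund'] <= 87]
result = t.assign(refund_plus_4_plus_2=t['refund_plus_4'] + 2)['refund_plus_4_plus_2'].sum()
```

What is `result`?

merge on 'status' (how='inner') → 6 rows:
   price    status  item  refund  ship_days
0     85  returned   mug      53          2
1     27   pending   mug      87          3
2      8      paid  desk      93          1
3    159      paid   mug      74          1
4    105      paid  desk       7          1
5    190  returned  desk      37          2
drop duplicate status (keep=first):
   price    status  item  refund  ship_days
0     85  returned   mug      53          2
1     27   pending   mug      87          3
2      8      paid  desk      93          1
add column refund_plus_4 = t['refund'] + 4:
   price    status  item  refund  ship_days  refund_plus_4
0     85  returned   mug      53          2             57
1     27   pending   mug      87          3             91
2      8      paid  desk      93          1             97
filter rows where refund <= 87:
   price    status item  refund  ship_days  refund_plus_4
0     85  returned  mug      53          2             57
1     27   pending  mug      87          3             91
add column refund_plus_4_plus_2 = t['refund_plus_4'] + 2:
   price    status item  refund  ship_days  refund_plus_4  refund_plus_4_plus_2
0     85  returned  mug      53          2             57                    59
1     27   pending  mug      87          3             91                    93
The sum of column 'refund_plus_4_plus_2' is 152.

152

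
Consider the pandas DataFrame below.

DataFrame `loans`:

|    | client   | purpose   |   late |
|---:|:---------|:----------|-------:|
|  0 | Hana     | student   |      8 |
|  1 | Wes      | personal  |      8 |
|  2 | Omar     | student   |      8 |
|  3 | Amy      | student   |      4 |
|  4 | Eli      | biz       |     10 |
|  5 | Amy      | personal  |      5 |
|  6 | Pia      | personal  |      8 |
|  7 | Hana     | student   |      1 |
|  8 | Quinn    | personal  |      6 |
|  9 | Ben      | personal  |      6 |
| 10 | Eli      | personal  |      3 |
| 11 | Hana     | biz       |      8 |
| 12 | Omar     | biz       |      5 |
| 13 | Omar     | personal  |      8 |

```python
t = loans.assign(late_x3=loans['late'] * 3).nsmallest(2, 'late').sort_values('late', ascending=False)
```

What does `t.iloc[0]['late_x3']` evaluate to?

9

add column late_x3 = loans['late'] * 3:
   client   purpose  late  late_x3
0    Hana   student     8       24
1     Wes  personal     8       24
2    Omar   student     8       24
3     Amy   student     4       12
4     Eli       biz    10       30
5     Amy  personal     5       15
6     Pia  personal     8       24
7    Hana   student     1        3
8   Quinn  personal     6       18
9     Ben  personal     6       18
10    Eli  personal     3        9
11   Hana       biz     8       24
12   Omar       biz     5       15
13   Omar  personal     8       24
take 2 rows with smallest late:
   client   purpose  late  late_x3
7    Hana   student     1        3
10    Eli  personal     3        9
sort by late descending:
   client   purpose  late  late_x3
10    Eli  personal     3        9
7    Hana   student     1        3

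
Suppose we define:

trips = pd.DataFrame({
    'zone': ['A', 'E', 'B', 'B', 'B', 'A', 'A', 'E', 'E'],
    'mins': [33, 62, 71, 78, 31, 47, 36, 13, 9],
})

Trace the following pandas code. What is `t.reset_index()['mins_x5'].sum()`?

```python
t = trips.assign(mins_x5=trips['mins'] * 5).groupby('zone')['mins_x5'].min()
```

365

add column mins_x5 = trips['mins'] * 5:
  zone  mins  mins_x5
0    A    33      165
1    E    62      310
2    B    71      355
3    B    78      390
4    B    31      155
5    A    47      235
6    A    36      180
7    E    13       65
8    E     9       45
group by zone, min of mins_x5:
zone
A    165
B    155
E     45
Name: mins_x5, dtype: int64
reset_index():
  zone  mins_x5
0    A      165
1    B      155
2    E       45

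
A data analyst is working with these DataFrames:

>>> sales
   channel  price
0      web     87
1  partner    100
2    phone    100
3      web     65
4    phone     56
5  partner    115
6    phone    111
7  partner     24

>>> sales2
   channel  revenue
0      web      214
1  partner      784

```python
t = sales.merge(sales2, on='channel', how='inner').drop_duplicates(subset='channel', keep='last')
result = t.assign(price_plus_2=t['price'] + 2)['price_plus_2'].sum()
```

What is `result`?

93

merge on 'channel' (how='inner') → 5 rows:
   channel  price  revenue
0      web     87      214
1  partner    100      784
2      web     65      214
3  partner    115      784
4  partner     24      784
drop duplicate channel (keep=last):
   channel  price  revenue
2      web     65      214
4  partner     24      784
add column price_plus_2 = t['price'] + 2:
   channel  price  revenue  price_plus_2
2      web     65      214            67
4  partner     24      784            26
sum of column 'price_plus_2' → 93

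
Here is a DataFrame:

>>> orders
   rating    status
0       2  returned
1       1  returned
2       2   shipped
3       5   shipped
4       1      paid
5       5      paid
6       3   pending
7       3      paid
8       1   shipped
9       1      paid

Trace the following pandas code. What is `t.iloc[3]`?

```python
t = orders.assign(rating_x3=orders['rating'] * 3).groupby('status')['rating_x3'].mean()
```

add column rating_x3 = orders['rating'] * 3:
   rating    status  rating_x3
0       2  returned          6
1       1  returned          3
2       2   shipped          6
3       5   shipped         15
4       1      paid          3
5       5      paid         15
6       3   pending          9
7       3      paid          9
8       1   shipped          3
9       1      paid          3
group by status, mean of rating_x3:
status
paid        7.5
pending     9.0
returned    4.5
shipped     8.0
Name: rating_x3, dtype: float64

8.0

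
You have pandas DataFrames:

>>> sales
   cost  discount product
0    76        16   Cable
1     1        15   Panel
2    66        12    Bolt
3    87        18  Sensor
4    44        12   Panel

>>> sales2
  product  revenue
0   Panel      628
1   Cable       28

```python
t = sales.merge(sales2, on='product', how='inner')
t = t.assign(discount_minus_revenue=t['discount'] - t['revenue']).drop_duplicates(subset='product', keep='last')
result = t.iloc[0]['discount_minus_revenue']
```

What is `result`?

-12

merge on 'product' (how='inner') → 3 rows:
   cost  discount product  revenue
0    76        16   Cable       28
1     1        15   Panel      628
2    44        12   Panel      628
add column discount_minus_revenue = t['discount'] - t['revenue']:
   cost  discount product  revenue  discount_minus_revenue
0    76        16   Cable       28                     -12
1     1        15   Panel      628                    -613
2    44        12   Panel      628                    -616
drop duplicate product (keep=last):
   cost  discount product  revenue  discount_minus_revenue
0    76        16   Cable       28                     -12
2    44        12   Panel      628                    -616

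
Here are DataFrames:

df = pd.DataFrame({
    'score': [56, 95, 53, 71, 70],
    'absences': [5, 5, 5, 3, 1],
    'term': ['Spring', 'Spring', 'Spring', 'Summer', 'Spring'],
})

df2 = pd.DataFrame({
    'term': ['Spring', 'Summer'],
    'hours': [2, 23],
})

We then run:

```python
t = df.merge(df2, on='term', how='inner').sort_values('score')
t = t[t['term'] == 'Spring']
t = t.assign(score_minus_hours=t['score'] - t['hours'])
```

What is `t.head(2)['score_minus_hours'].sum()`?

merge on 'term' (how='inner') → 5 rows:
   score  absences    term  hours
0     56         5  Spring      2
1     95         5  Spring      2
2     53         5  Spring      2
3     71         3  Summer     23
4     70         1  Spring      2
sort by score:
   score  absences    term  hours
2     53         5  Spring      2
0     56         5  Spring      2
4     70         1  Spring      2
3     71         3  Summer     23
1     95         5  Spring      2
filter rows where term == 'Spring':
   score  absences    term  hours
2     53         5  Spring      2
0     56         5  Spring      2
4     70         1  Spring      2
1     95         5  Spring      2
add column score_minus_hours = t['score'] - t['hours']:
   score  absences    term  hours  score_minus_hours
2     53         5  Spring      2                 51
0     56         5  Spring      2                 54
4     70         1  Spring      2                 68
1     95         5  Spring      2                 93
take first 2 rows:
   score  absences    term  hours  score_minus_hours
2     53         5  Spring      2                 51
0     56         5  Spring      2                 54

105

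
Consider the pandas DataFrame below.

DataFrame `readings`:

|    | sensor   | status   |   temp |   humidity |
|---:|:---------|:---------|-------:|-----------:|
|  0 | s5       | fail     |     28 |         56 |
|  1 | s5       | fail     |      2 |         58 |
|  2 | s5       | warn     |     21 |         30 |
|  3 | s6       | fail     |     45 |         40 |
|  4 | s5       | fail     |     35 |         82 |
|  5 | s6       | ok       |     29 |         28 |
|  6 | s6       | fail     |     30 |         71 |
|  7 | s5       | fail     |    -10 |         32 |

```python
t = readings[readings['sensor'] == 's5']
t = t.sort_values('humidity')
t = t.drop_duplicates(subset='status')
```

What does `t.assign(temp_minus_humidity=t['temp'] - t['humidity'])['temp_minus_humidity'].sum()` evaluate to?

-51

filter rows where sensor == 's5':
  sensor status  temp  humidity
0     s5   fail    28        56
1     s5   fail     2        58
2     s5   warn    21        30
4     s5   fail    35        82
7     s5   fail   -10        32
sort by humidity:
  sensor status  temp  humidity
2     s5   warn    21        30
7     s5   fail   -10        32
0     s5   fail    28        56
1     s5   fail     2        58
4     s5   fail    35        82
drop duplicate status (keep=first):
  sensor status  temp  humidity
2     s5   warn    21        30
7     s5   fail   -10        32
add column temp_minus_humidity = t['temp'] - t['humidity']:
  sensor status  temp  humidity  temp_minus_humidity
2     s5   warn    21        30                   -9
7     s5   fail   -10        32                  -42
So sum() = -51.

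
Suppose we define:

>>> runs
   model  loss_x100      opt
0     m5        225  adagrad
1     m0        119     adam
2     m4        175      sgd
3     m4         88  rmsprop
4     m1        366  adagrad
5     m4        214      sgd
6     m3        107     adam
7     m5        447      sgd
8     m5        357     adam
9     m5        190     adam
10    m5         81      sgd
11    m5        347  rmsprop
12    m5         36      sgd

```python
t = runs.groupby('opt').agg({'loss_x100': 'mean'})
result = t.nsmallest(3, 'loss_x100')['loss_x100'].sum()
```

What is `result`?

601.35

group by opt, mean of loss_x100:
         loss_x100
opt               
adagrad     295.50
adam        193.25
rmsprop     217.50
sgd         190.60
take 3 rows with smallest loss_x100:
         loss_x100
opt               
sgd         190.60
adam        193.25
rmsprop     217.50
The sum of column 'loss_x100' is 601.35.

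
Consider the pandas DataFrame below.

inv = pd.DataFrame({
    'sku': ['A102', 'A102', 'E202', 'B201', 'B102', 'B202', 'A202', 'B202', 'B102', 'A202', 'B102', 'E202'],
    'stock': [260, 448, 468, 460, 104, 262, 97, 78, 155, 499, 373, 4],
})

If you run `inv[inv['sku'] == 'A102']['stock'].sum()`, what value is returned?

filter rows where sku == 'A102':
    sku  stock
0  A102    260
1  A102    448
Taking the sum of column 'stock' gives 708.

708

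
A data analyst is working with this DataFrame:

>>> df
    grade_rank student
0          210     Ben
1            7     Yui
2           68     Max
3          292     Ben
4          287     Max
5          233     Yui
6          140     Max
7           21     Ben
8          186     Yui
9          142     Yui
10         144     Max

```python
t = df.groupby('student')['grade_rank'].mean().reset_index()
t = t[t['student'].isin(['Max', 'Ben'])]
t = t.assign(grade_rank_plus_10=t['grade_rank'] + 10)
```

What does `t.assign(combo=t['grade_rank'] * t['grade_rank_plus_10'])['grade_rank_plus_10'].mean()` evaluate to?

177.041666667

group by student, mean of grade_rank:
student
Ben    174.333333
Max    159.750000
Yui    142.000000
Name: grade_rank, dtype: float64
reset_index():
  student  grade_rank
0     Ben  174.333333
1     Max  159.750000
2     Yui  142.000000
filter rows where student in ['Max', 'Ben']:
  student  grade_rank
0     Ben  174.333333
1     Max  159.750000
add column grade_rank_plus_10 = t['grade_rank'] + 10:
  student  grade_rank  grade_rank_plus_10
0     Ben  174.333333          184.333333
1     Max  159.750000          169.750000
add column combo = t['grade_rank'] * t['grade_rank_plus_10']:
  student  grade_rank  grade_rank_plus_10         combo
0     Ben  174.333333          184.333333  32135.444444
1     Max  159.750000          169.750000  27117.562500
Taking the mean of column 'grade_rank_plus_10' gives 177.041666667.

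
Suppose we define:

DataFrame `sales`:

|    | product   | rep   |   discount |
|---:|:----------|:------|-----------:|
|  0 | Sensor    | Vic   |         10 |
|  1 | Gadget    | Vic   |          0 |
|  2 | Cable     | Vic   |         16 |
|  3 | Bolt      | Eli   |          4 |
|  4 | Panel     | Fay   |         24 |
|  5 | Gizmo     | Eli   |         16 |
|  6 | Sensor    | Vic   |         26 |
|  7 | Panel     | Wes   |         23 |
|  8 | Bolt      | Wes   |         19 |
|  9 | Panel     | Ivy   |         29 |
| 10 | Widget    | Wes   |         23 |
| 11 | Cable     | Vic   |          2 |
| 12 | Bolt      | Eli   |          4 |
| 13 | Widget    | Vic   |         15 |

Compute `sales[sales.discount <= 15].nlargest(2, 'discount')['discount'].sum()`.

25

filter rows where discount <= 15:
   product  rep  discount
0   Sensor  Vic        10
1   Gadget  Vic         0
3     Bolt  Eli         4
11   Cable  Vic         2
12    Bolt  Eli         4
13  Widget  Vic        15
take 2 rows with largest discount:
   product  rep  discount
13  Widget  Vic        15
0   Sensor  Vic        10
Taking the sum of column 'discount' gives 25.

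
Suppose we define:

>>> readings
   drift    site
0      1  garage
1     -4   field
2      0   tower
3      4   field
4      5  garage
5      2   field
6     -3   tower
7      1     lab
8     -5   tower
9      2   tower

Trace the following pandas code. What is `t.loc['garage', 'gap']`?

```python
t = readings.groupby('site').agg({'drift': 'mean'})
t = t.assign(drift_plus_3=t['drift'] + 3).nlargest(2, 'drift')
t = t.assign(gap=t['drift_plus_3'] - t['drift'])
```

group by site, mean of drift:
           drift
site            
field   0.666667
garage  3.000000
lab     1.000000
tower  -1.500000
add column drift_plus_3 = t['drift'] + 3:
           drift  drift_plus_3
site                          
field   0.666667      3.666667
garage  3.000000      6.000000
lab     1.000000      4.000000
tower  -1.500000      1.500000
take 2 rows with largest drift:
        drift  drift_plus_3
site                       
garage    3.0           6.0
lab       1.0           4.0
add column gap = t['drift_plus_3'] - t['drift']:
        drift  drift_plus_3  gap
site                            
garage    3.0           6.0  3.0
lab       1.0           4.0  3.0
Then the value at row 'garage', column 'gap': 3.0

3.0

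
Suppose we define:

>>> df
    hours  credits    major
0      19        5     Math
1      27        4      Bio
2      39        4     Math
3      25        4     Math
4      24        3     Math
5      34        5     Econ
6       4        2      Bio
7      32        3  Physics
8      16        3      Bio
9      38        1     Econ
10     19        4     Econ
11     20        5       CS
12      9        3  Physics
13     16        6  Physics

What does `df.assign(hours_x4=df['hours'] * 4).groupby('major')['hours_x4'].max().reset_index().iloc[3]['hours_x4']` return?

156

add column hours_x4 = df['hours'] * 4:
    hours  credits    major  hours_x4
0      19        5     Math        76
1      27        4      Bio       108
2      39        4     Math       156
3      25        4     Math       100
4      24        3     Math        96
5      34        5     Econ       136
6       4        2      Bio        16
7      32        3  Physics       128
8      16        3      Bio        64
9      38        1     Econ       152
10     19        4     Econ        76
11     20        5       CS        80
12      9        3  Physics        36
13     16        6  Physics        64
group by major, max of hours_x4:
major
Bio        108
CS          80
Econ       152
Math       156
Physics    128
Name: hours_x4, dtype: int64
reset_index():
     major  hours_x4
0      Bio       108
1       CS        80
2     Econ       152
3     Math       156
4  Physics       128
Finally, value at position 3, column 'hours_x4' = 156.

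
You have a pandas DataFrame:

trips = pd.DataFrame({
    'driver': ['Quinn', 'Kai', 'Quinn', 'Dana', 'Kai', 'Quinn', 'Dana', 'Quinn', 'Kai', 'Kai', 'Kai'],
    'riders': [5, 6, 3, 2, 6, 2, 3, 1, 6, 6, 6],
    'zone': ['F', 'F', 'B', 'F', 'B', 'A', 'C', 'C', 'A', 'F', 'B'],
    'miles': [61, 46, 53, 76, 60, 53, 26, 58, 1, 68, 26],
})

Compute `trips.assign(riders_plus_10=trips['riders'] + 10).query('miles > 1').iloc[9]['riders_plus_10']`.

16

add column riders_plus_10 = trips['riders'] + 10:
   driver  riders zone  miles  riders_plus_10
0   Quinn       5    F     61              15
1     Kai       6    F     46              16
2   Quinn       3    B     53              13
3    Dana       2    F     76              12
4     Kai       6    B     60              16
5   Quinn       2    A     53              12
6    Dana       3    C     26              13
7   Quinn       1    C     58              11
8     Kai       6    A      1              16
9     Kai       6    F     68              16
10    Kai       6    B     26              16
filter rows where miles > 1:
   driver  riders zone  miles  riders_plus_10
0   Quinn       5    F     61              15
1     Kai       6    F     46              16
2   Quinn       3    B     53              13
3    Dana       2    F     76              12
4     Kai       6    B     60              16
5   Quinn       2    A     53              12
6    Dana       3    C     26              13
7   Quinn       1    C     58              11
9     Kai       6    F     68              16
10    Kai       6    B     26              16
Hence 16.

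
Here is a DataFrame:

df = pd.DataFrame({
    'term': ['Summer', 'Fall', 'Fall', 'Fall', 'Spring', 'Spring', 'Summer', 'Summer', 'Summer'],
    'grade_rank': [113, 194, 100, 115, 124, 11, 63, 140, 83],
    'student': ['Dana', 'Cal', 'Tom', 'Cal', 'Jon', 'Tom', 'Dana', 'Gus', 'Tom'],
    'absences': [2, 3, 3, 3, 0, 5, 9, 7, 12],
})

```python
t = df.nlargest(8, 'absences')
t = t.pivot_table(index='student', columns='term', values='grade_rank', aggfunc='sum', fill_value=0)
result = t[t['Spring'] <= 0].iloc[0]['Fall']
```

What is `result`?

take 8 rows with largest absences:
     term  grade_rank student  absences
8  Summer          83     Tom        12
6  Summer          63    Dana         9
7  Summer         140     Gus         7
5  Spring          11     Tom         5
1    Fall         194     Cal         3
2    Fall         100     Tom         3
3    Fall         115     Cal         3
0  Summer         113    Dana         2
pivot: rows=student, cols=term, sum(grade_rank):
term     Fall  Spring  Summer
student                      
Cal       309       0       0
Dana        0       0     176
Gus         0       0     140
Tom       100      11      83
filter rows where Spring <= 0:
term     Fall  Spring  Summer
student                      
Cal       309       0       0
Dana        0       0     176
Gus         0       0     140
Finally, value at position 0, column 'Fall' = 309.

309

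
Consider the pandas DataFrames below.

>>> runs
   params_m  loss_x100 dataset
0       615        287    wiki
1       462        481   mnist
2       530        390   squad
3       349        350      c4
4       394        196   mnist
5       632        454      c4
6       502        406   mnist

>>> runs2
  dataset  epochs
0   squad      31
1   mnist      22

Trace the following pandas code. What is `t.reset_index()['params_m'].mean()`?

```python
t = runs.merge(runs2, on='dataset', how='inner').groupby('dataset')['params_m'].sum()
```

merge on 'dataset' (how='inner') → 4 rows:
   params_m  loss_x100 dataset  epochs
0       462        481   mnist      22
1       530        390   squad      31
2       394        196   mnist      22
3       502        406   mnist      22
group by dataset, sum of params_m:
dataset
mnist    1358
squad     530
Name: params_m, dtype: int64
reset_index():
  dataset  params_m
0   mnist      1358
1   squad       530
mean of column 'params_m' → 944.0

944.0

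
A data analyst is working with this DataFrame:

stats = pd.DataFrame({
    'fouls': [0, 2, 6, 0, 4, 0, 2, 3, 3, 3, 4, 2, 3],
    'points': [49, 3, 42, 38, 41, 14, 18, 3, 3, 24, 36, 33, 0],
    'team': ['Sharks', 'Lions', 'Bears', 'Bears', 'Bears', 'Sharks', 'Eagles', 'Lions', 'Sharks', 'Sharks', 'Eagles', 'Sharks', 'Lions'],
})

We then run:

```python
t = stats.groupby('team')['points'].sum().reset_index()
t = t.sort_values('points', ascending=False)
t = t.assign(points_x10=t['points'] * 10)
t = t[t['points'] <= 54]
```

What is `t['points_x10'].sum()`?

600

group by team, sum of points:
team
Bears     121
Eagles     54
Lions       6
Sharks    123
Name: points, dtype: int64
reset_index():
     team  points
0   Bears     121
1  Eagles      54
2   Lions       6
3  Sharks     123
sort by points descending:
     team  points
3  Sharks     123
0   Bears     121
1  Eagles      54
2   Lions       6
add column points_x10 = t['points'] * 10:
     team  points  points_x10
3  Sharks     123        1230
0   Bears     121        1210
1  Eagles      54         540
2   Lions       6          60
filter rows where points <= 54:
     team  points  points_x10
1  Eagles      54         540
2   Lions       6          60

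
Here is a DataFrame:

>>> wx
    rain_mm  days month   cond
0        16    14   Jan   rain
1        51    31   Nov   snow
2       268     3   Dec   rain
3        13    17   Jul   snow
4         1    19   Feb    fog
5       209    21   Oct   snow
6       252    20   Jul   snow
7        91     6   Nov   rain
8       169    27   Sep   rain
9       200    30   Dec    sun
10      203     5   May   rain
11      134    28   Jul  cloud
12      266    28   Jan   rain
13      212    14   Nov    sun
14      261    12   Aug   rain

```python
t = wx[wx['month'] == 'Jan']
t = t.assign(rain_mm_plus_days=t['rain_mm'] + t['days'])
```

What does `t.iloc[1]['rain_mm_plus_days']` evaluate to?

294

filter rows where month == 'Jan':
    rain_mm  days month  cond
0        16    14   Jan  rain
12      266    28   Jan  rain
add column rain_mm_plus_days = t['rain_mm'] + t['days']:
    rain_mm  days month  cond  rain_mm_plus_days
0        16    14   Jan  rain                 30
12      266    28   Jan  rain                294
So iloc[1]['rain_mm_plus_days'] = 294.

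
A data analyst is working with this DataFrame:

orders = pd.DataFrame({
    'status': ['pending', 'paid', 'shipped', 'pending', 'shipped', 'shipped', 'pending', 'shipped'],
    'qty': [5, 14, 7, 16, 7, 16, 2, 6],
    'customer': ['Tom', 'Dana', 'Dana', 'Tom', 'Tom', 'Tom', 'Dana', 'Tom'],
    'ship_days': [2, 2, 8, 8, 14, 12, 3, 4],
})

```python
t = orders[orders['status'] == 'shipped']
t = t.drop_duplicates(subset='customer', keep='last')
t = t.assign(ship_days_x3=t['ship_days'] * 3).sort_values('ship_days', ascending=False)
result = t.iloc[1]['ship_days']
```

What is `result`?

4

filter rows where status == 'shipped':
    status  qty customer  ship_days
2  shipped    7     Dana          8
4  shipped    7      Tom         14
5  shipped   16      Tom         12
7  shipped    6      Tom          4
drop duplicate customer (keep=last):
    status  qty customer  ship_days
2  shipped    7     Dana          8
7  shipped    6      Tom          4
add column ship_days_x3 = t['ship_days'] * 3:
    status  qty customer  ship_days  ship_days_x3
2  shipped    7     Dana          8            24
7  shipped    6      Tom          4            12
sort by ship_days descending:
    status  qty customer  ship_days  ship_days_x3
2  shipped    7     Dana          8            24
7  shipped    6      Tom          4            12
Then the value at position 1, column 'ship_days': 4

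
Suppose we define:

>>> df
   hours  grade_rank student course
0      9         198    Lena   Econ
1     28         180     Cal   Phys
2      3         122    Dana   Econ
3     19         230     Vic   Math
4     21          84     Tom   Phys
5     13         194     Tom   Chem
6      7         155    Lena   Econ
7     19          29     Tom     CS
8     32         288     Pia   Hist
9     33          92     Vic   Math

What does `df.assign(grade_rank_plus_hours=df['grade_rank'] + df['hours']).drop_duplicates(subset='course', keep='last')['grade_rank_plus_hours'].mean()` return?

161.166666667

add column grade_rank_plus_hours = df['grade_rank'] + df['hours']:
   hours  grade_rank student course  grade_rank_plus_hours
0      9         198    Lena   Econ                    207
1     28         180     Cal   Phys                    208
2      3         122    Dana   Econ                    125
3     19         230     Vic   Math                    249
4     21          84     Tom   Phys                    105
5     13         194     Tom   Chem                    207
6      7         155    Lena   Econ                    162
7     19          29     Tom     CS                     48
8     32         288     Pia   Hist                    320
9     33          92     Vic   Math                    125
drop duplicate course (keep=last):
   hours  grade_rank student course  grade_rank_plus_hours
4     21          84     Tom   Phys                    105
5     13         194     Tom   Chem                    207
6      7         155    Lena   Econ                    162
7     19          29     Tom     CS                     48
8     32         288     Pia   Hist                    320
9     33          92     Vic   Math                    125
Hence 161.166666667.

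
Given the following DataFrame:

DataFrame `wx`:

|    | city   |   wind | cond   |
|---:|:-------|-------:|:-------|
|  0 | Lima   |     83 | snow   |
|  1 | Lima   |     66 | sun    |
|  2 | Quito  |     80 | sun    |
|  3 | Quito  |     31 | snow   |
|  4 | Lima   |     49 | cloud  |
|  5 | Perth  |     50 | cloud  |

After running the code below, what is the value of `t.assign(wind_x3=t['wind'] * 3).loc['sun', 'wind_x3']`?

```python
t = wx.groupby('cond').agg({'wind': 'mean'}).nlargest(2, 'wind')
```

group by cond, mean of wind:
       wind
cond       
cloud  49.5
snow   57.0
sun    73.0
take 2 rows with largest wind:
      wind
cond      
sun   73.0
snow  57.0
add column wind_x3 = t['wind'] * 3:
      wind  wind_x3
cond               
sun   73.0    219.0
snow  57.0    171.0
Reading off the value at row 'sun', column 'wind_x3', we get 219.0.

219.0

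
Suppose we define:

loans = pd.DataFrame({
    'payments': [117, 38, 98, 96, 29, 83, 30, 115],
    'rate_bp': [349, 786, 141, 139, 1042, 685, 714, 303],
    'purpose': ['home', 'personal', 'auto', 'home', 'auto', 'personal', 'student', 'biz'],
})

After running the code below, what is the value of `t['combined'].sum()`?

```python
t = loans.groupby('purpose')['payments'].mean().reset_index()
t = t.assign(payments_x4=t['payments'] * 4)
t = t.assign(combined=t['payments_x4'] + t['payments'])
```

group by purpose, mean of payments:
purpose
auto         63.5
biz         115.0
home        106.5
personal     60.5
student      30.0
Name: payments, dtype: float64
reset_index():
    purpose  payments
0      auto      63.5
1       biz     115.0
2      home     106.5
3  personal      60.5
4   student      30.0
add column payments_x4 = t['payments'] * 4:
    purpose  payments  payments_x4
0      auto      63.5        254.0
1       biz     115.0        460.0
2      home     106.5        426.0
3  personal      60.5        242.0
4   student      30.0        120.0
add column combined = t['payments_x4'] + t['payments']:
    purpose  payments  payments_x4  combined
0      auto      63.5        254.0     317.5
1       biz     115.0        460.0     575.0
2      home     106.5        426.0     532.5
3  personal      60.5        242.0     302.5
4   student      30.0        120.0     150.0
So sum() = 1877.5.

1877.5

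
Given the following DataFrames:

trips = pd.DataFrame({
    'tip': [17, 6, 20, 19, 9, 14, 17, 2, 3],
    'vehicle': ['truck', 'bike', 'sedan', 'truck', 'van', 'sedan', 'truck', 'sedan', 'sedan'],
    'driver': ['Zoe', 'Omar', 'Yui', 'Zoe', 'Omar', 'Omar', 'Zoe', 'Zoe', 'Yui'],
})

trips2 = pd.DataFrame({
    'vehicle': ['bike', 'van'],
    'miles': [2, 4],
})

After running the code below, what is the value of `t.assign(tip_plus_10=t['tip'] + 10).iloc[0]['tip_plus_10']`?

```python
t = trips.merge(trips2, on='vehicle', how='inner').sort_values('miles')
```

merge on 'vehicle' (how='inner') → 2 rows:
   tip vehicle driver  miles
0    6    bike   Omar      2
1    9     van   Omar      4
sort by miles:
   tip vehicle driver  miles
0    6    bike   Omar      2
1    9     van   Omar      4
add column tip_plus_10 = t['tip'] + 10:
   tip vehicle driver  miles  tip_plus_10
0    6    bike   Omar      2           16
1    9     van   Omar      4           19
The value at position 0, column 'tip_plus_10' is 16.

16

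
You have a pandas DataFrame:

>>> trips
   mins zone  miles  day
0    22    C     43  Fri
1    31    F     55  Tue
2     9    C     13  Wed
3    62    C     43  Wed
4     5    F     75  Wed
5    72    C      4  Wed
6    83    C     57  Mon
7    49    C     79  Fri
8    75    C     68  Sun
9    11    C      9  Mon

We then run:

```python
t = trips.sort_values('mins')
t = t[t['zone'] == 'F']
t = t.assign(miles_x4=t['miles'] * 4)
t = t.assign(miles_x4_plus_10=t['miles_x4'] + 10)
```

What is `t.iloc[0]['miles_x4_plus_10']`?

sort by mins:
   mins zone  miles  day
4     5    F     75  Wed
2     9    C     13  Wed
9    11    C      9  Mon
0    22    C     43  Fri
1    31    F     55  Tue
7    49    C     79  Fri
3    62    C     43  Wed
5    72    C      4  Wed
8    75    C     68  Sun
6    83    C     57  Mon
filter rows where zone == 'F':
   mins zone  miles  day
4     5    F     75  Wed
1    31    F     55  Tue
add column miles_x4 = t['miles'] * 4:
   mins zone  miles  day  miles_x4
4     5    F     75  Wed       300
1    31    F     55  Tue       220
add column miles_x4_plus_10 = t['miles_x4'] + 10:
   mins zone  miles  day  miles_x4  miles_x4_plus_10
4     5    F     75  Wed       300               310
1    31    F     55  Tue       220               230
So iloc[0]['miles_x4_plus_10'] = 310.

310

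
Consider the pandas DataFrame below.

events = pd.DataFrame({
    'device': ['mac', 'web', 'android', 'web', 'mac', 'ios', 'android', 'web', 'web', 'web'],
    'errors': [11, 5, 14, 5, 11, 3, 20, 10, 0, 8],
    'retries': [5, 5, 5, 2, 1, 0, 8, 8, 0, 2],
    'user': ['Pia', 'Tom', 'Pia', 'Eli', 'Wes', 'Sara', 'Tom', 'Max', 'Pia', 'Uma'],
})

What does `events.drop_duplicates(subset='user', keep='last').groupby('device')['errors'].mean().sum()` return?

39.75

drop duplicate user (keep=last):
    device  errors  retries  user
3      web       5        2   Eli
4      mac      11        1   Wes
5      ios       3        0  Sara
6  android      20        8   Tom
7      web      10        8   Max
8      web       0        0   Pia
9      web       8        2   Uma
group by device, mean of errors:
device
android    20.00
ios         3.00
mac        11.00
web         5.75
Name: errors, dtype: float64
sum of the resulting series → 39.75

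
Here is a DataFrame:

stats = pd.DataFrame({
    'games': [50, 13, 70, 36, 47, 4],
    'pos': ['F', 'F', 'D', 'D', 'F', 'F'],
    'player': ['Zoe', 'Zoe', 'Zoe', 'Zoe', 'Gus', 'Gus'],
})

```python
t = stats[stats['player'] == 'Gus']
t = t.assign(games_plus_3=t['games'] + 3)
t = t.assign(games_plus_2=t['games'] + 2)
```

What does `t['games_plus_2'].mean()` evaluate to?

27.5

filter rows where player == 'Gus':
   games pos player
4     47   F    Gus
5      4   F    Gus
add column games_plus_3 = t['games'] + 3:
   games pos player  games_plus_3
4     47   F    Gus            50
5      4   F    Gus             7
add column games_plus_2 = t['games'] + 2:
   games pos player  games_plus_3  games_plus_2
4     47   F    Gus            50            49
5      4   F    Gus             7             6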